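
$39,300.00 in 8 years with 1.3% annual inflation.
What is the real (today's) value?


Formula: Real value = nominal / (1 + inflation)^years
Price level: (1 + 0.013)^8 = 1.108857
Real value = $39,300.00 / 1.108857 = $35,441.90

$35,441.90


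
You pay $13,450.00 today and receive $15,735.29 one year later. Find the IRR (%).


Formula: IRR = C1/C0 - 1
Substituting: IRR = $15,735.29 / $13,450.00 - 1
Ratio: 1.16991 - 1 = 0.16991
IRR = 16.991%

16.991%


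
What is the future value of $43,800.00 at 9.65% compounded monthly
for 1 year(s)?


Formula: FV = P * (1 + r/m)^(m*t)
Period rate: r/m = 0.0965 / 12 = 0.008042
Total periods: m*t = 12 * 1 = 12
Growth factor: (1 + 0.008042)^12 = 1.100885
FV = $43,800.00 * 1.100885 = $48,218.75

$48,218.75


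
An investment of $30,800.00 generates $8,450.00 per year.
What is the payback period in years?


Formula: Payback = investment / annual cash flow
Substituting: Payback = $30,800.00 / $8,450.00
Payback = 3.645 years

3.645 years


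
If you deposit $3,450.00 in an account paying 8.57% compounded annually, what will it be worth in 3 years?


Formula: FV = P * (1 + r)^n
Substituting: FV = $3,450.00 * (1 + 0.0857)^3
Growth factor: (1.0857)^3 = 1.279763
FV = $3,450.00 * 1.279763 = $4,415.18

$4,415.18


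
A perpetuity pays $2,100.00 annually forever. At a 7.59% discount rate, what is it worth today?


Formula: PV = C / r
Substituting: PV = $2,100.00 / 0.0759
PV = $27,667.98

$27,667.98


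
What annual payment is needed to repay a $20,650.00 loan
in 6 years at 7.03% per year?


Formula: PMT = PV * r / (1 - (1+r)^(-n))
Denominator: 1 - (1 + 0.0703)^(-6) = 0.334778
Numerator: $20,650.00 * 0.0703 = 1451.695
PMT = 1451.695 / 0.334778 = $4,336.30

$4,336.30


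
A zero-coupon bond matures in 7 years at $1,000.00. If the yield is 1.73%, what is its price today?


Formula: Price = FV / (1 + r)^n
Substituting: Price = $1,000.00 / (1 + 0.0173)^7
Discount factor: (1.0173)^7 = 1.127569
Price = $1,000.00 / 1.127569 = $886.86

$886.86


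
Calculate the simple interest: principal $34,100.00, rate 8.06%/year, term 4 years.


Formula: I = P * r * t
Substituting: I = $34,100.00 * 0.0806 * 4
Step: I = $34,100.00 * 0.3224
I = $10,993.84

$10,993.84


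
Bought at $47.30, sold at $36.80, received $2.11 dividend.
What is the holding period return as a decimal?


Formula: HPR = (P1 - P0 + D) / P0
Gain: $36.80 - $47.30 + $2.11 = -$8.39
HPR = -$8.39 / $47.30 = -0.1774

-0.1774


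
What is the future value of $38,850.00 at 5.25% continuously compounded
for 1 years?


Formula: FV = P * e^(r*t)
Exponent: r*t = 0.0525 * 1 = 0.0525
e^(0.0525) = 1.053903
FV = $38,850.00 * 1.053903 = $40,944.11

$40,944.11


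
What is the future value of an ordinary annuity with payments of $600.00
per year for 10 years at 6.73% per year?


Formula: FV = PMT * ((1+r)^n - 1) / r
Growth factor: (1 + 0.0673)^10 = 1.918073
Numerator: 1.918073 - 1 = 0.918073
FV = $600.00 * 0.918073 / 0.0673 = $8,184.90

$8,184.90


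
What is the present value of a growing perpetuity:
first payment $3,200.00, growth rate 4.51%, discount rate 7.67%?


Formula: PV = C / (r - g)
Spread: r - g = 0.0767 - 0.0451 = 0.0316
Substituting: PV = $3,200.00 / 0.0316
PV = $101,265.82

$101,265.82


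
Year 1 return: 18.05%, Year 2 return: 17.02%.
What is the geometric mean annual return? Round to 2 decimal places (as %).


Formula: Geometric mean = ((1+r1)*(1+r2))^(1/2) - 1
Product: (1 + 0.1805) * (1 + 0.1702) = 1.1805 * 1.1702 = 1.381421
Square root: 1.381421^0.5 = 1.175339
Geometric mean = 1.175339 - 1 = 0.175339
As percentage: 17.53%

17.53%


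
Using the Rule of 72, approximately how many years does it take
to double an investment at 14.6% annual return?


Formula: Years ≈ 72 / r
Substituting: Years ≈ 72 / 14.6
Years ≈ 4.9

4.9 years


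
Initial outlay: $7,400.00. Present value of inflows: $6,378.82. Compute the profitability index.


Formula: PI = PV(cash flows) / initial investment
Substituting: PI = $6,378.82 / $7,400.00
PI = 0.862

0.862


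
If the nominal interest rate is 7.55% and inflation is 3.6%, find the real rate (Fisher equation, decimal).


Formula: (1 + r_real) = (1 + r_nom) / (1 + inflation)
Substituting: (1 + r_real) = 1.0755 / 1.036
(1 + r_real) = 1.038127
r_real = 1.038127 - 1 = 0.038127

0.038127


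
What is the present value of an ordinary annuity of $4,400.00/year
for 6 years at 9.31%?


Formula: PV = PMT * (1 - (1+r)^(-n)) / r
Discount factor: (1 + 0.0931)^(-6) = 0.586193
Bracket: 1 - 0.586193 = 0.413807
PV = $4,400.00 * 0.413807 / 0.0931 = $19,556.94

$19,556.94


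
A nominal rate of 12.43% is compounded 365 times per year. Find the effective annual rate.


Formula: EAR = (1 + r/m)^m - 1
Period rate: r/m = 0.1243 / 365 = 0.000341
Compounding: (1 + 0.000341)^365 = 1.132332
EAR = 1.132332 - 1 = 0.132332

0.132332


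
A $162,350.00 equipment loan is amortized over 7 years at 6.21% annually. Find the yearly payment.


Formula: PMT = PV * r / (1 - (1+r)^(-n))
Denominator: 1 - (1 + 0.0621)^(-7) = 0.344093
Numerator: $162,350.00 * 0.0621 = 10081.935
PMT = 10081.935 / 0.344093 = $29,300.01

$29,300.01


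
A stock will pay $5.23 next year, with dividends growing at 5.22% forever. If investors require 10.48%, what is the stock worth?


Formula: P = D1 / (r - g)
Spread: r - g = 0.1048 - 0.0522 = 0.0526
Substituting: P = $5.23 / 0.0526
P = $99.43

$99.43


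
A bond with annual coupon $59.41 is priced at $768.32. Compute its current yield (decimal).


Formula: Current yield = annual coupon / price
Substituting: CY = $59.41 / $768.32
CY = 0.077325

0.077325


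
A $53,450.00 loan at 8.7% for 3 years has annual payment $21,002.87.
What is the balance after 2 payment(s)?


Formula: Balance = PV*(1+r)^k - PMT*((1+r)^k - 1)/r
Growth: (1 + 0.087)^2 = 1.181569
Accumulated factor: ((1+r)^k - 1)/r = 2.087
Balance = $53,450.00 * 1.181569 - $21,002.87 * 2.087
Balance = $19,321.87

$19,321.87


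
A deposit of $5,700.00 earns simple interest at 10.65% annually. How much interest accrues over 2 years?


Formula: I = P * r * t
Substituting: I = $5,700.00 * 0.1065 * 2
Step: I = $5,700.00 * 0.213
I = $1,214.10

$1,214.10


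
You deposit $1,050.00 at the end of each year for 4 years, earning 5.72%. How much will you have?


Formula: FV = PMT * ((1+r)^n - 1) / r
Growth factor: (1 + 0.0572)^4 = 1.24919
Numerator: 1.24919 - 1 = 0.24919
FV = $1,050.00 * 0.24919 / 0.0572 = $4,574.30

$4,574.30


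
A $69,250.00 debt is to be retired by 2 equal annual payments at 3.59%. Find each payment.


Formula: PMT = PV * r / (1 - (1+r)^(-n))
Denominator: 1 - (1 + 0.0359)^(-2) = 0.068111
Numerator: $69,250.00 * 0.0359 = 2486.075
PMT = 2486.075 / 0.068111 = $36,500.52

$36,500.52


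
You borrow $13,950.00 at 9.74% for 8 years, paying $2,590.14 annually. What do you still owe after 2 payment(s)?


Formula: Balance = PV*(1+r)^k - PMT*((1+r)^k - 1)/r
Growth: (1 + 0.0974)^2 = 1.204287
Accumulated factor: ((1+r)^k - 1)/r = 2.0974
Balance = $13,950.00 * 1.204287 - $2,590.14 * 2.0974
Balance = $11,367.24

$11,367.24


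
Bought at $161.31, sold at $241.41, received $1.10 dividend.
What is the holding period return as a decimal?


Formula: HPR = (P1 - P0 + D) / P0
Gain: $241.41 - $161.31 + $1.10 = $81.20
HPR = $81.20 / $161.31 = 0.5034

0.5034


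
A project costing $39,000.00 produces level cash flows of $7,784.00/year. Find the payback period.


Formula: Payback = investment / annual cash flow
Substituting: Payback = $39,000.00 / $7,784.00
Payback = 5.0103 years

5.0103 years


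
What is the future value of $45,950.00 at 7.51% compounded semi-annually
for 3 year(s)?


Formula: FV = P * (1 + r/m)^(m*t)
Period rate: r/m = 0.0751 / 2 = 0.03755
Total periods: m*t = 2 * 3 = 6
Growth factor: (1 + 0.03755)^6 = 1.247539
FV = $45,950.00 * 1.247539 = $57,324.43

$57,324.43


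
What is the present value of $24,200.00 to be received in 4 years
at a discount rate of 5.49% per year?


Formula: PV = FV / (1 + r)^n
Substituting: PV = $24,200.00 / (1 + 0.0549)^4
Discount factor: (1.0549)^4 = 1.238355
PV = $24,200.00 / 1.238355 = $19,542.05

$19,542.05


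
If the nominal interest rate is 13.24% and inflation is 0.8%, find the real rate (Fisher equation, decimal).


Formula: (1 + r_real) = (1 + r_nom) / (1 + inflation)
Substituting: (1 + r_real) = 1.1324 / 1.008
(1 + r_real) = 1.123413
r_real = 1.123413 - 1 = 0.123413

0.123413


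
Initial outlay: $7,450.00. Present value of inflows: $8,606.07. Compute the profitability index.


Formula: PI = PV(cash flows) / initial investment
Substituting: PI = $8,606.07 / $7,450.00
PI = 1.1552

1.1552


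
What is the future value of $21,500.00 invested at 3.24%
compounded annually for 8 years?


Formula: FV = P * (1 + r)^n
Substituting: FV = $21,500.00 * (1 + 0.0324)^8
Growth factor: (1.0324)^8 = 1.290577
FV = $21,500.00 * 1.290577 = $27,747.41

$27,747.41


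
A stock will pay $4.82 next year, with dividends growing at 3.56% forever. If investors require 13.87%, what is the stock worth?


Formula: P = D1 / (r - g)
Spread: r - g = 0.1387 - 0.0356 = 0.1031
Substituting: P = $4.82 / 0.1031
P = $46.75

$46.75


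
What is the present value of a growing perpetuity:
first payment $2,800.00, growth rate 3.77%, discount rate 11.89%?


Formula: PV = C / (r - g)
Spread: r - g = 0.1189 - 0.0377 = 0.0812
Substituting: PV = $2,800.00 / 0.0812
PV = $34,482.76

$34,482.76


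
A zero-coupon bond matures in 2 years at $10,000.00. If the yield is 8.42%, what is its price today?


Formula: Price = FV / (1 + r)^n
Substituting: Price = $10,000.00 / (1 + 0.0842)^2
Discount factor: (1.0842)^2 = 1.17549
Price = $10,000.00 / 1.17549 = $8,507.09

$8,507.09


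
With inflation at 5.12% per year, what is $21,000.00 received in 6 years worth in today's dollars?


Formula: Real value = nominal / (1 + inflation)^years
Price level: (1 + 0.0512)^6 = 1.349311
Real value = $21,000.00 / 1.349311 = $15,563.50

$15,563.50


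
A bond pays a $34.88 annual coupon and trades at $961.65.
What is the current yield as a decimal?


Formula: Current yield = annual coupon / price
Substituting: CY = $34.88 / $961.65
CY = 0.036271

0.036271


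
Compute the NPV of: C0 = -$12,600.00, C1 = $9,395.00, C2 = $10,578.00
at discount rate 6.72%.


Formula: NPV = C0 + C1/(1+r) + C2/(1+r)^2
Discount C1: $9,395.00 / (1 + 0.0672) = $8,803.41
Discount C2: $10,578.00 / (1 + 0.0672)^2 = $9,287.78
NPV = -$12,600.00 + $8,803.41 + $9,287.78 = $5,491.19

$5,491.19


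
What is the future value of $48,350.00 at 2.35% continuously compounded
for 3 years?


Formula: FV = P * e^(r*t)
Exponent: r*t = 0.0235 * 3 = 0.0705
e^(0.0705) = 1.073045
FV = $48,350.00 * 1.073045 = $51,881.70

$51,881.70


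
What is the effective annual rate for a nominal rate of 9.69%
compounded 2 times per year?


Formula: EAR = (1 + r/m)^m - 1
Period rate: r/m = 0.0969 / 2 = 0.04845
Compounding: (1 + 0.04845)^2 = 1.099247
EAR = 1.099247 - 1 = 0.099247

0.099247


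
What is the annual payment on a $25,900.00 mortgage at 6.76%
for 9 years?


Formula: PMT = PV * r / (1 - (1+r)^(-n))
Denominator: 1 - (1 + 0.0676)^(-9) = 0.444962
Numerator: $25,900.00 * 0.0676 = 1750.84
PMT = 1750.84 / 0.444962 = $3,934.81

$3,934.81


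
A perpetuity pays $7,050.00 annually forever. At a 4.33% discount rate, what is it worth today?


Formula: PV = C / r
Substituting: PV = $7,050.00 / 0.0433
PV = $162,817.55

$162,817.55


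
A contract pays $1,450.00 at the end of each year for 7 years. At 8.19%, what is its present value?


Formula: PV = PMT * (1 - (1+r)^(-n)) / r
Discount factor: (1 + 0.0819)^(-7) = 0.576355
Bracket: 1 - 0.576355 = 0.423645
PV = $1,450.00 * 0.423645 / 0.0819 = $7,500.43

$7,500.43


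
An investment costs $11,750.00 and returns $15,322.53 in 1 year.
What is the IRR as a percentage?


Formula: IRR = C1/C0 - 1
Substituting: IRR = $15,322.53 / $11,750.00 - 1
Ratio: 1.304045 - 1 = 0.304045
IRR = 30.4045%

30.4045%


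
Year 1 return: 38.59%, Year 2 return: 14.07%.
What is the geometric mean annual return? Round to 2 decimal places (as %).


Formula: Geometric mean = ((1+r1)*(1+r2))^(1/2) - 1
Product: (1 + 0.3859) * (1 + 0.1407) = 1.3859 * 1.1407 = 1.580896
Square root: 1.580896^0.5 = 1.257337
Geometric mean = 1.257337 - 1 = 0.257337
As percentage: 25.73%

25.73%


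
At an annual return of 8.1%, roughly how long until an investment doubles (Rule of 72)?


Formula: Years ≈ 72 / r
Substituting: Years ≈ 72 / 8.1
Years ≈ 8.9

8.9 years


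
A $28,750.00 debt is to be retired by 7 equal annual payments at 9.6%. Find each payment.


Formula: PMT = PV * r / (1 - (1+r)^(-n))
Denominator: 1 - (1 + 0.096)^(-7) = 0.473588
Numerator: $28,750.00 * 0.096 = 2760.0
PMT = 2760.0 / 0.473588 = $5,827.86

$5,827.86


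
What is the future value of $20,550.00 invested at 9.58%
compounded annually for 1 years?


Formula: FV = P * (1 + r)^n
Substituting: FV = $20,550.00 * (1 + 0.0958)^1
Growth factor: (1.0958)^1 = 1.0958
FV = $20,550.00 * 1.0958 = $22,518.69

$22,518.69


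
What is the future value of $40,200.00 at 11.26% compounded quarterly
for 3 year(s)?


Formula: FV = P * (1 + r/m)^(m*t)
Period rate: r/m = 0.1126 / 4 = 0.02815
Total periods: m*t = 4 * 3 = 12
Growth factor: (1 + 0.02815)^12 = 1.395333
FV = $40,200.00 * 1.395333 = $56,092.37

$56,092.37


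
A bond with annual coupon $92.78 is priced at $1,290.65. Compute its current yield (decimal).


Formula: Current yield = annual coupon / price
Substituting: CY = $92.78 / $1,290.65
CY = 0.071886

0.071886


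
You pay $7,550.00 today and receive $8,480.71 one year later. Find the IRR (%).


Formula: IRR = C1/C0 - 1
Substituting: IRR = $8,480.71 / $7,550.00 - 1
Ratio: 1.123273 - 1 = 0.123273
IRR = 12.3273%

12.3273%


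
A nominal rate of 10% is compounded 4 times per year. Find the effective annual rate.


Formula: EAR = (1 + r/m)^m - 1
Period rate: r/m = 0.1 / 4 = 0.025
Compounding: (1 + 0.025)^4 = 1.103813
EAR = 1.103813 - 1 = 0.103813

0.103813


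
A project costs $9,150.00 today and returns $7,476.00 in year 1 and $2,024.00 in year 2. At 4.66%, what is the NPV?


Formula: NPV = C0 + C1/(1+r) + C2/(1+r)^2
Discount C1: $7,476.00 / (1 + 0.0466) = $7,143.13
Discount C2: $2,024.00 / (1 + 0.0466)^2 = $1,847.77
NPV = -$9,150.00 + $7,143.13 + $1,847.77 = -$159.10

-$159.10


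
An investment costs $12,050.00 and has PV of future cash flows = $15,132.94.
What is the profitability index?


Formula: PI = PV(cash flows) / initial investment
Substituting: PI = $15,132.94 / $12,050.00
PI = 1.2558

1.2558


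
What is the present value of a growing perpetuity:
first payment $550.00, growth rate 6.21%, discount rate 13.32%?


Formula: PV = C / (r - g)
Spread: r - g = 0.1332 - 0.0621 = 0.0711
Substituting: PV = $550.00 / 0.0711
PV = $7,735.58

$7,735.58


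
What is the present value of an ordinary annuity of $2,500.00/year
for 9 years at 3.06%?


Formula: PV = PMT * (1 - (1+r)^(-n)) / r
Discount factor: (1 + 0.0306)^(-9) = 0.76241
Bracket: 1 - 0.76241 = 0.23759
PV = $2,500.00 * 0.23759 / 0.0306 = $19,410.92

$19,410.92


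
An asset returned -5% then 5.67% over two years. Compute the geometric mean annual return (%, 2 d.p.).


Formula: Geometric mean = ((1+r1)*(1+r2))^(1/2) - 1
Product: (1 + -0.05) * (1 + 0.0567) = 0.95 * 1.0567 = 1.003865
Square root: 1.003865^0.5 = 1.001931
Geometric mean = 1.001931 - 1 = 0.001931
As percentage: 0.19%

0.19%


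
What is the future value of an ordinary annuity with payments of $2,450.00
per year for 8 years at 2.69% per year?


Formula: FV = PMT * ((1+r)^n - 1) / r
Growth factor: (1 + 0.0269)^8 = 1.236589
Numerator: 1.236589 - 1 = 0.236589
FV = $2,450.00 * 0.236589 / 0.0269 = $21,548.03

$21,548.03


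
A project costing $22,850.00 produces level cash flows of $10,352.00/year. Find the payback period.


Formula: Payback = investment / annual cash flow
Substituting: Payback = $22,850.00 / $10,352.00
Payback = 2.2073 years

2.2073 years


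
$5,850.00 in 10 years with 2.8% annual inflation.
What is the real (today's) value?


Formula: Real value = nominal / (1 + inflation)^years
Price level: (1 + 0.028)^10 = 1.318048
Real value = $5,850.00 / 1.318048 = $4,438.38

$4,438.38


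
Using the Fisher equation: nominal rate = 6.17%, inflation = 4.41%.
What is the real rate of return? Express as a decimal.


Formula: (1 + r_real) = (1 + r_nom) / (1 + inflation)
Substituting: (1 + r_real) = 1.0617 / 1.0441
(1 + r_real) = 1.016857
r_real = 1.016857 - 1 = 0.016857

0.016857


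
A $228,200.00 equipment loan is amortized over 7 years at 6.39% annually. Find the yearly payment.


Formula: PMT = PV * r / (1 - (1+r)^(-n))
Denominator: 1 - (1 + 0.0639)^(-7) = 0.351822
Numerator: $228,200.00 * 0.0639 = 14581.98
PMT = 14581.98 / 0.351822 = $41,447.05

$41,447.05


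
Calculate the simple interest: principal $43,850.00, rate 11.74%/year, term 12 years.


Formula: I = P * r * t
Substituting: I = $43,850.00 * 0.1174 * 12
Step: I = $43,850.00 * 1.4088
I = $61,775.88

$61,775.88


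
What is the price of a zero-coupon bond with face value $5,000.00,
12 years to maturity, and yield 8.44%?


Formula: Price = FV / (1 + r)^n
Substituting: Price = $5,000.00 / (1 + 0.0844)^12
Discount factor: (1.0844)^12 = 2.644077
Price = $5,000.00 / 2.644077 = $1,891.02

$1,891.02


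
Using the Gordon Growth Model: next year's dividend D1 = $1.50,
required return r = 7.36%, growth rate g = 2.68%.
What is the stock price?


Formula: P = D1 / (r - g)
Spread: r - g = 0.0736 - 0.0268 = 0.0468
Substituting: P = $1.50 / 0.0468
P = $32.05

$32.05


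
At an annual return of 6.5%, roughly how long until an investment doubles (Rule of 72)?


Formula: Years ≈ 72 / r
Substituting: Years ≈ 72 / 6.5
Years ≈ 11.1

11.1 years


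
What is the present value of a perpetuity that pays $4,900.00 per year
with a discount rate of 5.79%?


Formula: PV = C / r
Substituting: PV = $4,900.00 / 0.0579
PV = $84,628.67

$84,628.67


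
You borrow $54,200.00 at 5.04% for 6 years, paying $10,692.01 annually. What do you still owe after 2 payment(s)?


Formula: Balance = PV*(1+r)^k - PMT*((1+r)^k - 1)/r
Growth: (1 + 0.0504)^2 = 1.10334
Accumulated factor: ((1+r)^k - 1)/r = 2.0504
Balance = $54,200.00 * 1.10334 - $10,692.01 * 2.0504
Balance = $37,878.14

$37,878.14


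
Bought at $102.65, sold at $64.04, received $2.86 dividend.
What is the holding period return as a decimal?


Formula: HPR = (P1 - P0 + D) / P0
Gain: $64.04 - $102.65 + $2.86 = -$35.75
HPR = -$35.75 / $102.65 = -0.3483

-0.3483


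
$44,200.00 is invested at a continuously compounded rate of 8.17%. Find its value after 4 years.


Formula: FV = P * e^(r*t)
Exponent: r*t = 0.0817 * 4 = 0.3268
e^(0.3268) = 1.386524
FV = $44,200.00 * 1.386524 = $61,284.37

$61,284.37


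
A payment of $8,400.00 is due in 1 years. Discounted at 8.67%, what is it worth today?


Formula: PV = FV / (1 + r)^n
Substituting: PV = $8,400.00 / (1 + 0.0867)^1
Discount factor: (1.0867)^1 = 1.0867
PV = $8,400.00 / 1.0867 = $7,729.82

$7,729.82


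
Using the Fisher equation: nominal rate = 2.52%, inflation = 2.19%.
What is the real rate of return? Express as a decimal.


Formula: (1 + r_real) = (1 + r_nom) / (1 + inflation)
Substituting: (1 + r_real) = 1.0252 / 1.0219
(1 + r_real) = 1.003229
r_real = 1.003229 - 1 = 0.003229

0.003229


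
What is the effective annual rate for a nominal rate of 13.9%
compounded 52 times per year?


Formula: EAR = (1 + r/m)^m - 1
Period rate: r/m = 0.139 / 52 = 0.002673
Compounding: (1 + 0.002673)^52 = 1.148911
EAR = 1.148911 - 1 = 0.148911

0.148911


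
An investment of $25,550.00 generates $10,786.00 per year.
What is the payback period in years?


Formula: Payback = investment / annual cash flow
Substituting: Payback = $25,550.00 / $10,786.00
Payback = 2.3688 years

2.3688 years


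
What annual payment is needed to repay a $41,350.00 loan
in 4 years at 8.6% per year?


Formula: PMT = PV * r / (1 - (1+r)^(-n))
Denominator: 1 - (1 + 0.086)^(-4) = 0.28108
Numerator: $41,350.00 * 0.086 = 3556.1
PMT = 3556.1 / 0.28108 = $12,651.57

$12,651.57


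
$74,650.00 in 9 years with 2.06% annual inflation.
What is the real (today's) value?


Formula: Real value = nominal / (1 + inflation)^years
Price level: (1 + 0.0206)^9 = 1.201434
Real value = $74,650.00 / 1.201434 = $62,134.06

$62,134.06


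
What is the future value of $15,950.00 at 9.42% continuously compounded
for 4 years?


Formula: FV = P * e^(r*t)
Exponent: r*t = 0.0942 * 4 = 0.3768
e^(0.3768) = 1.457613
FV = $15,950.00 * 1.457613 = $23,248.92

$23,248.92


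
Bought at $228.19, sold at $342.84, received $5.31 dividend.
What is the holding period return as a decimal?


Formula: HPR = (P1 - P0 + D) / P0
Gain: $342.84 - $228.19 + $5.31 = $119.96
HPR = $119.96 / $228.19 = 0.5257

0.5257


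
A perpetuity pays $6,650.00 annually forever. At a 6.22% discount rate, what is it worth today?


Formula: PV = C / r
Substituting: PV = $6,650.00 / 0.0622
PV = $106,913.18

$106,913.18


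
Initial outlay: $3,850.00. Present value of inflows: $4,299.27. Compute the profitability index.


Formula: PI = PV(cash flows) / initial investment
Substituting: PI = $4,299.27 / $3,850.00
PI = 1.1167

1.1167


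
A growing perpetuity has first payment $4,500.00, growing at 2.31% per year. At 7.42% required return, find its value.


Formula: PV = C / (r - g)
Spread: r - g = 0.0742 - 0.0231 = 0.0511
Substituting: PV = $4,500.00 / 0.0511
PV = $88,062.62

$88,062.62


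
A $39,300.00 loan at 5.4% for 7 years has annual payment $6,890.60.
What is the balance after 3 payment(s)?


Formula: Balance = PV*(1+r)^k - PMT*((1+r)^k - 1)/r
Growth: (1 + 0.054)^3 = 1.170905
Accumulated factor: ((1+r)^k - 1)/r = 3.164916
Balance = $39,300.00 * 1.170905 - $6,890.60 * 3.164916
Balance = $24,208.41

$24,208.41


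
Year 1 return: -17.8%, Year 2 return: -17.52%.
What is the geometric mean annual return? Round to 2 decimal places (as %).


Formula: Geometric mean = ((1+r1)*(1+r2))^(1/2) - 1
Product: (1 + -0.178) * (1 + -0.1752) = 0.822 * 0.8248 = 0.677986
Square root: 0.677986^0.5 = 0.823399
Geometric mean = 0.823399 - 1 = -0.176601
As percentage: -17.66%

-17.66%


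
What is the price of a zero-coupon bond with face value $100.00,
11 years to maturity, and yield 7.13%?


Formula: Price = FV / (1 + r)^n
Substituting: Price = $100.00 / (1 + 0.0713)^11
Discount factor: (1.0713)^11 = 2.133154
Price = $100.00 / 2.133154 = $46.88

$46.88


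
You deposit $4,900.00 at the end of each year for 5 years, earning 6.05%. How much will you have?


Formula: FV = PMT * ((1+r)^n - 1) / r
Growth factor: (1 + 0.0605)^5 = 1.341385
Numerator: 1.341385 - 1 = 0.341385
FV = $4,900.00 * 0.341385 / 0.0605 = $27,649.34

$27,649.34


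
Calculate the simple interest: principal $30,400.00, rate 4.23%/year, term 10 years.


Formula: I = P * r * t
Substituting: I = $30,400.00 * 0.0423 * 10
Step: I = $30,400.00 * 0.423
I = $12,859.20

$12,859.20


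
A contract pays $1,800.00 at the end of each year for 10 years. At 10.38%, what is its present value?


Formula: PV = PMT * (1 - (1+r)^(-n)) / r
Discount factor: (1 + 0.1038)^(-10) = 0.372474
Bracket: 1 - 0.372474 = 0.627526
PV = $1,800.00 * 0.627526 / 0.1038 = $10,881.95

$10,881.95


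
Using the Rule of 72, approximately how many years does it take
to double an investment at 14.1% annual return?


Formula: Years ≈ 72 / r
Substituting: Years ≈ 72 / 14.1
Years ≈ 5.1

5.1 years


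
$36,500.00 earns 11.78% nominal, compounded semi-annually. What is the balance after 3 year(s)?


Formula: FV = P * (1 + r/m)^(m*t)
Period rate: r/m = 0.1178 / 2 = 0.0589
Total periods: m*t = 2 * 3 = 6
Growth factor: (1 + 0.0589)^6 = 1.40971
FV = $36,500.00 * 1.40971 = $51,454.40

$51,454.40


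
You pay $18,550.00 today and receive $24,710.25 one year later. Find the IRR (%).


Formula: IRR = C1/C0 - 1
Substituting: IRR = $24,710.25 / $18,550.00 - 1
Ratio: 1.332089 - 1 = 0.332089
IRR = 33.2089%

33.2089%


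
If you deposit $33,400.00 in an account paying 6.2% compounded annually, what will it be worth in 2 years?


Formula: FV = P * (1 + r)^n
Substituting: FV = $33,400.00 * (1 + 0.062)^2
Growth factor: (1.062)^2 = 1.127844
FV = $33,400.00 * 1.127844 = $37,669.99

$37,669.99


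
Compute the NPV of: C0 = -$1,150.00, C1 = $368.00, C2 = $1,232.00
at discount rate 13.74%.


Formula: NPV = C0 + C1/(1+r) + C2/(1+r)^2
Discount C1: $368.00 / (1 + 0.1374) = $323.54
Discount C2: $1,232.00 / (1 + 0.1374)^2 = $952.32
NPV = -$1,150.00 + $323.54 + $952.32 = $125.87

$125.87


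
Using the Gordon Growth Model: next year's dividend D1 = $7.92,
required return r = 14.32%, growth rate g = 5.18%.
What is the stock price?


Formula: P = D1 / (r - g)
Spread: r - g = 0.1432 - 0.0518 = 0.0914
Substituting: P = $7.92 / 0.0914
P = $86.65

$86.65


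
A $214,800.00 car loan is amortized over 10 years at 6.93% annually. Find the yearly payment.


Formula: PMT = PV * r / (1 - (1+r)^(-n))
Denominator: 1 - (1 + 0.0693)^(-10) = 0.488313
Numerator: $214,800.00 * 0.0693 = 14885.64
PMT = 14885.64 / 0.488313 = $30,483.80

$30,483.80


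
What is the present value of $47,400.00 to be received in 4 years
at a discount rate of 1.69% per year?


Formula: PV = FV / (1 + r)^n
Substituting: PV = $47,400.00 / (1 + 0.0169)^4
Discount factor: (1.0169)^4 = 1.069333
PV = $47,400.00 / 1.069333 = $44,326.70

$44,326.70


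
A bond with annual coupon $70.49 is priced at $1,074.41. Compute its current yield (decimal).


Formula: Current yield = annual coupon / price
Substituting: CY = $70.49 / $1,074.41
CY = 0.065608

0.065608


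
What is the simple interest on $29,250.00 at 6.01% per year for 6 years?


Formula: I = P * r * t
Substituting: I = $29,250.00 * 0.0601 * 6
Step: I = $29,250.00 * 0.3606
I = $10,547.55

$10,547.55


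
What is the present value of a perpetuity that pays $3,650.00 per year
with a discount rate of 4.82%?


Formula: PV = C / r
Substituting: PV = $3,650.00 / 0.0482
PV = $75,726.14

$75,726.14


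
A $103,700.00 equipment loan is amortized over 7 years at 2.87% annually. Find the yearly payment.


Formula: PMT = PV * r / (1 - (1+r)^(-n))
Denominator: 1 - (1 + 0.0287)^(-7) = 0.179688
Numerator: $103,700.00 * 0.0287 = 2976.19
PMT = 2976.19 / 0.179688 = $16,563.06

$16,563.06


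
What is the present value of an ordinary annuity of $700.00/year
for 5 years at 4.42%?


Formula: PV = PMT * (1 - (1+r)^(-n)) / r
Discount factor: (1 + 0.0442)^(-5) = 0.80553
Bracket: 1 - 0.80553 = 0.19447
PV = $700.00 * 0.19447 / 0.0442 = $3,079.85

$3,079.85


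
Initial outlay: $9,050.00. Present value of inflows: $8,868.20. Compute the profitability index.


Formula: PI = PV(cash flows) / initial investment
Substituting: PI = $8,868.20 / $9,050.00
PI = 0.9799

0.9799


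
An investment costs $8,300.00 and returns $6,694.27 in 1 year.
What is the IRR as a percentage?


Formula: IRR = C1/C0 - 1
Substituting: IRR = $6,694.27 / $8,300.00 - 1
Ratio: 0.806539 - 1 = -0.193461
IRR = -19.3461%

-19.3461%


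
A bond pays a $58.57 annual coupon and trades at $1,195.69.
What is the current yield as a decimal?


Formula: Current yield = annual coupon / price
Substituting: CY = $58.57 / $1,195.69
CY = 0.048984

0.048984


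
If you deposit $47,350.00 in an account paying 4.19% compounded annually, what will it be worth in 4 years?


Formula: FV = P * (1 + r)^n
Substituting: FV = $47,350.00 * (1 + 0.0419)^4
Growth factor: (1.0419)^4 = 1.178431
FV = $47,350.00 * 1.178431 = $55,798.71

$55,798.71


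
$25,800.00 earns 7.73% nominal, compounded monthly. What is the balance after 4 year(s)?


Formula: FV = P * (1 + r/m)^(m*t)
Period rate: r/m = 0.0773 / 12 = 0.006442
Total periods: m*t = 12 * 4 = 48
Growth factor: (1 + 0.006442)^48 = 1.360985
FV = $25,800.00 * 1.360985 = $35,113.40

$35,113.40


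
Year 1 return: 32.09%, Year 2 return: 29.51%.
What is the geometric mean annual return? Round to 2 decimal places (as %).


Formula: Geometric mean = ((1+r1)*(1+r2))^(1/2) - 1
Product: (1 + 0.3209) * (1 + 0.2951) = 1.3209 * 1.2951 = 1.710698
Square root: 1.710698^0.5 = 1.307936
Geometric mean = 1.307936 - 1 = 0.307936
As percentage: 30.79%

30.79%


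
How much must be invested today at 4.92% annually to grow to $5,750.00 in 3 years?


Formula: PV = FV / (1 + r)^n
Substituting: PV = $5,750.00 / (1 + 0.0492)^3
Discount factor: (1.0492)^3 = 1.154981
PV = $5,750.00 / 1.154981 = $4,978.44

$4,978.44


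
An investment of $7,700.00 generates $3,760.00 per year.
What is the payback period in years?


Formula: Payback = investment / annual cash flow
Substituting: Payback = $7,700.00 / $3,760.00
Payback = 2.0479 years

2.0479 years


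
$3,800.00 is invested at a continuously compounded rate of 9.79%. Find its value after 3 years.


Formula: FV = P * e^(r*t)
Exponent: r*t = 0.0979 * 3 = 0.2937
e^(0.2937) = 1.341381
FV = $3,800.00 * 1.341381 = $5,097.25

$5,097.25


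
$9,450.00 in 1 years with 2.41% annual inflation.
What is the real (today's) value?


Formula: Real value = nominal / (1 + inflation)^years
Price level: (1 + 0.0241)^1 = 1.0241
Real value = $9,450.00 / 1.0241 = $9,227.61

$9,227.61


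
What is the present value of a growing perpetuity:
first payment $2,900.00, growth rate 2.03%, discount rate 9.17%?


Formula: PV = C / (r - g)
Spread: r - g = 0.0917 - 0.0203 = 0.0714
Substituting: PV = $2,900.00 / 0.0714
PV = $40,616.25

$40,616.25


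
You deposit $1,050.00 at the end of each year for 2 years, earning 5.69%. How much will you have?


Formula: FV = PMT * ((1+r)^n - 1) / r
Growth factor: (1 + 0.0569)^2 = 1.117038
Numerator: 1.117038 - 1 = 0.117038
FV = $1,050.00 * 0.117038 / 0.0569 = $2,159.75

$2,159.75


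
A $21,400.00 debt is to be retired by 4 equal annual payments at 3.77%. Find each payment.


Formula: PMT = PV * r / (1 - (1+r)^(-n))
Denominator: 1 - (1 + 0.0377)^(-4) = 0.137592
Numerator: $21,400.00 * 0.0377 = 806.78
PMT = 806.78 / 0.137592 = $5,863.56

$5,863.56


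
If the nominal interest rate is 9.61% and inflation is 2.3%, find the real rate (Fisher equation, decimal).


Formula: (1 + r_real) = (1 + r_nom) / (1 + inflation)
Substituting: (1 + r_real) = 1.0961 / 1.023
(1 + r_real) = 1.071457
r_real = 1.071457 - 1 = 0.071457

0.071457


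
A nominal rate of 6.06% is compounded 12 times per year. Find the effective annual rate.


Formula: EAR = (1 + r/m)^m - 1
Period rate: r/m = 0.0606 / 12 = 0.00505
Compounding: (1 + 0.00505)^12 = 1.062312
EAR = 1.062312 - 1 = 0.062312

0.062312


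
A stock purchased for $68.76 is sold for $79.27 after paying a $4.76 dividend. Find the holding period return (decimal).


Formula: HPR = (P1 - P0 + D) / P0
Gain: $79.27 - $68.76 + $4.76 = $15.27
HPR = $15.27 / $68.76 = 0.2221

0.2221


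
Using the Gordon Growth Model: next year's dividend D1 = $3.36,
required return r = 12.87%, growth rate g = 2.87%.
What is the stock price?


Formula: P = D1 / (r - g)
Spread: r - g = 0.1287 - 0.0287 = 0.1
Substituting: P = $3.36 / 0.1
P = $33.60

$33.60


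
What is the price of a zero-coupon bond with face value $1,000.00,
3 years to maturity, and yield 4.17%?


Formula: Price = FV / (1 + r)^n
Substituting: Price = $1,000.00 / (1 + 0.0417)^3
Discount factor: (1.0417)^3 = 1.130389
Price = $1,000.00 / 1.130389 = $884.65

$884.65


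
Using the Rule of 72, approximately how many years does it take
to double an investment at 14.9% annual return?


Formula: Years ≈ 72 / r
Substituting: Years ≈ 72 / 14.9
Years ≈ 4.8

4.8 years


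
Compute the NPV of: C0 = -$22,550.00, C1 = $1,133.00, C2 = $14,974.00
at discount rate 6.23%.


Formula: NPV = C0 + C1/(1+r) + C2/(1+r)^2
Discount C1: $1,133.00 / (1 + 0.0623) = $1,066.55
Discount C2: $14,974.00 / (1 + 0.0623)^2 = $13,269.16
NPV = -$22,550.00 + $1,066.55 + $13,269.16 = -$8,214.29

-$8,214.29


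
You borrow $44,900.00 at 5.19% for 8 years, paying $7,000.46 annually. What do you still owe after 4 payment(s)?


Formula: Balance = PV*(1+r)^k - PMT*((1+r)^k - 1)/r
Growth: (1 + 0.0519)^4 = 1.224328
Accumulated factor: ((1+r)^k - 1)/r = 4.322314
Balance = $44,900.00 * 1.224328 - $7,000.46 * 4.322314
Balance = $24,714.14

$24,714.14


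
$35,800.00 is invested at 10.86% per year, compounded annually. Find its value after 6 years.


Formula: FV = P * (1 + r)^n
Substituting: FV = $35,800.00 * (1 + 0.1086)^6
Growth factor: (1.1086)^6 = 1.856305
FV = $35,800.00 * 1.856305 = $66,455.71

$66,455.71


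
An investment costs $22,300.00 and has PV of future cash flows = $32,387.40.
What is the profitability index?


Formula: PI = PV(cash flows) / initial investment
Substituting: PI = $32,387.40 / $22,300.00
PI = 1.4523

1.4523


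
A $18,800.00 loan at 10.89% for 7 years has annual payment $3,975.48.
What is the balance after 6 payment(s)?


Formula: Balance = PV*(1+r)^k - PMT*((1+r)^k - 1)/r
Growth: (1 + 0.1089)^6 = 1.859321
Accumulated factor: ((1+r)^k - 1)/r = 7.890915
Balance = $18,800.00 * 1.859321 - $3,975.48 * 7.890915
Balance = $3,585.05

$3,585.05


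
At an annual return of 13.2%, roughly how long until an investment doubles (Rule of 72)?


Formula: Years ≈ 72 / r
Substituting: Years ≈ 72 / 13.2
Years ≈ 5.5

5.5 years


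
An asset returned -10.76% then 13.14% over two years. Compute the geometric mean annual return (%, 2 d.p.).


Formula: Geometric mean = ((1+r1)*(1+r2))^(1/2) - 1
Product: (1 + -0.1076) * (1 + 0.1314) = 0.8924 * 1.1314 = 1.009661
Square root: 1.009661^0.5 = 1.004819
Geometric mean = 1.004819 - 1 = 0.004819
As percentage: 0.48%

0.48%


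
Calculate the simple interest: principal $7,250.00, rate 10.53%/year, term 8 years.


Formula: I = P * r * t
Substituting: I = $7,250.00 * 0.1053 * 8
Step: I = $7,250.00 * 0.8424
I = $6,107.40

$6,107.40


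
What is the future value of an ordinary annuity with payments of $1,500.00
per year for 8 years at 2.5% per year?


Formula: FV = PMT * ((1+r)^n - 1) / r
Growth factor: (1 + 0.025)^8 = 1.218403
Numerator: 1.218403 - 1 = 0.218403
FV = $1,500.00 * 0.218403 / 0.025 = $13,104.17

$13,104.17


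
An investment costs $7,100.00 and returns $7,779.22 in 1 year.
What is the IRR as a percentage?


Formula: IRR = C1/C0 - 1
Substituting: IRR = $7,779.22 / $7,100.00 - 1
Ratio: 1.095665 - 1 = 0.095665
IRR = 9.5665%

9.5665%


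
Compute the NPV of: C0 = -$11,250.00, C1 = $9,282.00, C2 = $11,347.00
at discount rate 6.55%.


Formula: NPV = C0 + C1/(1+r) + C2/(1+r)^2
Discount C1: $9,282.00 / (1 + 0.0655) = $8,711.40
Discount C2: $11,347.00 / (1 + 0.0655)^2 = $9,994.80
NPV = -$11,250.00 + $8,711.40 + $9,994.80 = $7,456.20

$7,456.20


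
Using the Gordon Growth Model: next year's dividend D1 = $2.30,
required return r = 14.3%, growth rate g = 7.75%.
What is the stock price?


Formula: P = D1 / (r - g)
Spread: r - g = 0.143 - 0.0775 = 0.0655
Substituting: P = $2.30 / 0.0655
P = $35.11

$35.11


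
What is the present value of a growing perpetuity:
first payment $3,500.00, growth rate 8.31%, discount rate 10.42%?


Formula: PV = C / (r - g)
Spread: r - g = 0.1042 - 0.0831 = 0.0211
Substituting: PV = $3,500.00 / 0.0211
PV = $165,876.78

$165,876.78


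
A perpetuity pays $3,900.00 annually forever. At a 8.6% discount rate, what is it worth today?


Formula: PV = C / r
Substituting: PV = $3,900.00 / 0.086
PV = $45,348.84

$45,348.84


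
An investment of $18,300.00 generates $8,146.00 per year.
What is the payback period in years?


Formula: Payback = investment / annual cash flow
Substituting: Payback = $18,300.00 / $8,146.00
Payback = 2.2465 years

2.2465 years


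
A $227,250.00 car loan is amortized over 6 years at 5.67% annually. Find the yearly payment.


Formula: PMT = PV * r / (1 - (1+r)^(-n))
Denominator: 1 - (1 + 0.0567)^(-6) = 0.281727
Numerator: $227,250.00 * 0.0567 = 12885.075
PMT = 12885.075 / 0.281727 = $45,736.09

$45,736.09


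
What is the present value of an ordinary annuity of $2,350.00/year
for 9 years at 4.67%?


Formula: PV = PMT * (1 - (1+r)^(-n)) / r
Discount factor: (1 + 0.0467)^(-9) = 0.663132
Bracket: 1 - 0.663132 = 0.336868
PV = $2,350.00 * 0.336868 / 0.0467 = $16,951.60

$16,951.60


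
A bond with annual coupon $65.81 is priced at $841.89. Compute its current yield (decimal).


Formula: Current yield = annual coupon / price
Substituting: CY = $65.81 / $841.89
CY = 0.078169

0.078169


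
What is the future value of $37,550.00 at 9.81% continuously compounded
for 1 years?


Formula: FV = P * e^(r*t)
Exponent: r*t = 0.0981 * 1 = 0.0981
e^(0.0981) = 1.103073
FV = $37,550.00 * 1.103073 = $41,420.39

$41,420.39


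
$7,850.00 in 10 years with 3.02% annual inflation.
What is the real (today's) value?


Formula: Real value = nominal / (1 + inflation)^years
Price level: (1 + 0.0302)^10 = 1.346528
Real value = $7,850.00 / 1.346528 = $5,829.81

$5,829.81


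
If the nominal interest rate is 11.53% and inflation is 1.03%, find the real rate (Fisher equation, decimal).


Formula: (1 + r_real) = (1 + r_nom) / (1 + inflation)
Substituting: (1 + r_real) = 1.1153 / 1.0103
(1 + r_real) = 1.10393
r_real = 1.10393 - 1 = 0.10393

0.10393


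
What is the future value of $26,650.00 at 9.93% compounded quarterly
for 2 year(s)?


Formula: FV = P * (1 + r/m)^(m*t)
Period rate: r/m = 0.0993 / 4 = 0.024825
Total periods: m*t = 4 * 2 = 8
Growth factor: (1 + 0.024825)^8 = 1.21674
FV = $26,650.00 * 1.21674 = $32,426.11

$32,426.11


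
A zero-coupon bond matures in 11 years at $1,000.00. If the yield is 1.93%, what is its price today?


Formula: Price = FV / (1 + r)^n
Substituting: Price = $1,000.00 / (1 + 0.0193)^11
Discount factor: (1.0193)^11 = 1.23402
Price = $1,000.00 / 1.23402 = $810.36

$810.36


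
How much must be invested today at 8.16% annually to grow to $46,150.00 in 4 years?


Formula: PV = FV / (1 + r)^n
Substituting: PV = $46,150.00 / (1 + 0.0816)^4
Discount factor: (1.0816)^4 = 1.368569
PV = $46,150.00 / 1.368569 = $33,721.35

$33,721.35


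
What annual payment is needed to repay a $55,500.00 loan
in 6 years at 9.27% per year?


Formula: PMT = PV * r / (1 - (1+r)^(-n))
Denominator: 1 - (1 + 0.0927)^(-6) = 0.412518
Numerator: $55,500.00 * 0.0927 = 5144.85
PMT = 5144.85 / 0.412518 = $12,471.81

$12,471.81


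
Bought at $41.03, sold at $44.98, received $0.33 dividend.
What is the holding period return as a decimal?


Formula: HPR = (P1 - P0 + D) / P0
Gain: $44.98 - $41.03 + $0.33 = $4.28
HPR = $4.28 / $41.03 = 0.1043

0.1043


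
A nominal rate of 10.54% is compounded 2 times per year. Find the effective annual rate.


Formula: EAR = (1 + r/m)^m - 1
Period rate: r/m = 0.1054 / 2 = 0.0527
Compounding: (1 + 0.0527)^2 = 1.108177
EAR = 1.108177 - 1 = 0.108177

0.108177


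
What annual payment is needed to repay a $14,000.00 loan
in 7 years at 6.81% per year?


Formula: PMT = PV * r / (1 - (1+r)^(-n))
Denominator: 1 - (1 + 0.0681)^(-7) = 0.369454
Numerator: $14,000.00 * 0.0681 = 953.4
PMT = 953.4 / 0.369454 = $2,580.56

$2,580.56


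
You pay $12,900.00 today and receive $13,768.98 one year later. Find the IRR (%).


Formula: IRR = C1/C0 - 1
Substituting: IRR = $13,768.98 / $12,900.00 - 1
Ratio: 1.067363 - 1 = 0.067363
IRR = 6.7363%

6.7363%


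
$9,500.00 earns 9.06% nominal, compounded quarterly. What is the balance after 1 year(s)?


Formula: FV = P * (1 + r/m)^(m*t)
Period rate: r/m = 0.0906 / 4 = 0.02265
Total periods: m*t = 4 * 1 = 4
Growth factor: (1 + 0.02265)^4 = 1.093725
FV = $9,500.00 * 1.093725 = $10,390.39

$10,390.39


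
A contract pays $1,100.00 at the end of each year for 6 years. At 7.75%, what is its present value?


Formula: PV = PMT * (1 - (1+r)^(-n)) / r
Discount factor: (1 + 0.0775)^(-6) = 0.638993
Bracket: 1 - 0.638993 = 0.361007
PV = $1,100.00 * 0.361007 / 0.0775 = $5,123.97

$5,123.97
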